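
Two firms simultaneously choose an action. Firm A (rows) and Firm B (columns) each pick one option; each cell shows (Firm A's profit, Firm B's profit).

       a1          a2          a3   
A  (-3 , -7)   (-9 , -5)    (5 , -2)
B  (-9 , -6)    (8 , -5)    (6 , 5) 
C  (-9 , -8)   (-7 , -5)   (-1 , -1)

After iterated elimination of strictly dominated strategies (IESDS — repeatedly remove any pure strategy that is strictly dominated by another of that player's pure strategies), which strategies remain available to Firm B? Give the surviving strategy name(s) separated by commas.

For Firm B, a2 strictly dominates a1 on the remaining rows (A: -5>-7, B: -5>-6, C: -5>-8); eliminate a1.
Firm A's strategy A is strictly dominated by B (a2: 8>-9, a3: 6>5) and is removed.
For Firm A, B strictly dominates C on the remaining columns (a2: 8>-7, a3: 6>-1); eliminate C.
For Firm B, a3 strictly dominates a2 on the remaining rows (B: 5>-5); eliminate a2.
Among the remaining strategies, none is strictly dominated by another pure strategy of the same player, so the elimination stops.
Surviving strategies — Firm A: {B}; Firm B: {a3}.

a3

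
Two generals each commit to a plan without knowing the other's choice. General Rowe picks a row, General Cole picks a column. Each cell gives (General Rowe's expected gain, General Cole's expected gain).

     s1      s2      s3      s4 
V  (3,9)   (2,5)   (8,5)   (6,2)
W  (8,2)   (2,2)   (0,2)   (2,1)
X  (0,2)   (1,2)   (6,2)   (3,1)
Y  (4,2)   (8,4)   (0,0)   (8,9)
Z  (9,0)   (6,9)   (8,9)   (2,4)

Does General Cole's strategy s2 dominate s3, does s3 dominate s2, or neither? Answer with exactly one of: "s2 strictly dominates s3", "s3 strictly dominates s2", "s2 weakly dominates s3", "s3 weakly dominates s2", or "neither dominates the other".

Compare s2 to s3 across each choice by General Rowe: V: 5=5, W: 2=2, X: 2=2, Y: 4>0, Z: 9=9.
s2 is at least as good everywhere and strictly better somewhere (tied only at V, W, X, Z), so s2 weakly but not strictly dominates s3.

s2 weakly dominates s3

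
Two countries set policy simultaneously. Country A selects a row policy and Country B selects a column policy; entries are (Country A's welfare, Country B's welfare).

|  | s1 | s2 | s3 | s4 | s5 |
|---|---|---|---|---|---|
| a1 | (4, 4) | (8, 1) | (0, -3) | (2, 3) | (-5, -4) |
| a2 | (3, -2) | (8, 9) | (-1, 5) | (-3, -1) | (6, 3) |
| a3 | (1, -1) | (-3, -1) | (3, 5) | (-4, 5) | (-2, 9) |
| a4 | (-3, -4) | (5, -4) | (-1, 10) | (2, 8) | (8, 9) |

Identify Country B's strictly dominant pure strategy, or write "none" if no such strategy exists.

none

s1 fails to dominate s2 at a2 (-2<9).
s2 fails to dominate s1 at a1 (1<4).
s3 fails to dominate s1 at a1 (-3<4).
s4 fails to dominate s1 at a1 (3<4).
s5 fails to dominate s1 at a1 (-4<4).
No single strategy dominates all the others.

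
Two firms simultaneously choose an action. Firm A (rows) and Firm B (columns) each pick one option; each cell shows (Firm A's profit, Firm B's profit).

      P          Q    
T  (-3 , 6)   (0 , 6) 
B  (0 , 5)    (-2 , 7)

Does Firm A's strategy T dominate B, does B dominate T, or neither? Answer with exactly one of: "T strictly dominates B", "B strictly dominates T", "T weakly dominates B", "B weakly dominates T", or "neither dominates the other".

neither dominates the other

Compare T to B across each opponent action: P: -3<0, Q: 0>-2.
T does better at Q but worse at P; neither strategy dominates the other.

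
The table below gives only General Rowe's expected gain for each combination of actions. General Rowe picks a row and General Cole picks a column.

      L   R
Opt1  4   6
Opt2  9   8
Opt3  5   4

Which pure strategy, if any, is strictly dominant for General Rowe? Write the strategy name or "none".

Opt2

Opt2 vs Opt1: L: 9>4, R: 8>6.
Opt2 vs Opt3: L: 9>5, R: 8>4.
Opt2 strictly beats every other strategy against every opponent action, so it is strictly dominant.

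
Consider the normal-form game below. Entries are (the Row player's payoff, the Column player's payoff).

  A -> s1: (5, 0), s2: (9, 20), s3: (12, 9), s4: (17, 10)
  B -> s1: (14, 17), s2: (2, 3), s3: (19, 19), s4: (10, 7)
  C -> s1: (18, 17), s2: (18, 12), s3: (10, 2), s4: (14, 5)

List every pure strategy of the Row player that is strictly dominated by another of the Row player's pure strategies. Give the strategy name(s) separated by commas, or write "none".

none

Nothing dominates A: B at s2 (9>2); C at s3 (12>10).
B is not dominated — it holds its own against A at s1 (14>5); C at s3 (19>10).
C is not dominated — it holds its own against A at s1 (18>5); B at s1 (18>14).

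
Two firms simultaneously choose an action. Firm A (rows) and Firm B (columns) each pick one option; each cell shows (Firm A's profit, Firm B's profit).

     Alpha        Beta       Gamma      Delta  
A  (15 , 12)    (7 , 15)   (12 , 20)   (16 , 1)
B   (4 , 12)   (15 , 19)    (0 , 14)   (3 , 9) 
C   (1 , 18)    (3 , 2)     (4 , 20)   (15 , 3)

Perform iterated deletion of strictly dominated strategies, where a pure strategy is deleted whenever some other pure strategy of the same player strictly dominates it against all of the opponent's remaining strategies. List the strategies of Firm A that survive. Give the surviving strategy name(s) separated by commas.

A, B

Firm A's strategy C is strictly dominated by A (Alpha: 15>1, Beta: 7>3, Gamma: 12>4, Delta: 16>15) and is removed.
Firm B's strategy Alpha is strictly dominated by Beta (A: 15>12, B: 19>12) and is removed.
Column Delta is eliminated: Beta beats it against every remaining row (A: 15>1, B: 19>9).
Among the remaining strategies, none is strictly dominated by another pure strategy of the same player, so the elimination stops.
Surviving strategies — Firm A: {A, B}; Firm B: {Beta, Gamma}.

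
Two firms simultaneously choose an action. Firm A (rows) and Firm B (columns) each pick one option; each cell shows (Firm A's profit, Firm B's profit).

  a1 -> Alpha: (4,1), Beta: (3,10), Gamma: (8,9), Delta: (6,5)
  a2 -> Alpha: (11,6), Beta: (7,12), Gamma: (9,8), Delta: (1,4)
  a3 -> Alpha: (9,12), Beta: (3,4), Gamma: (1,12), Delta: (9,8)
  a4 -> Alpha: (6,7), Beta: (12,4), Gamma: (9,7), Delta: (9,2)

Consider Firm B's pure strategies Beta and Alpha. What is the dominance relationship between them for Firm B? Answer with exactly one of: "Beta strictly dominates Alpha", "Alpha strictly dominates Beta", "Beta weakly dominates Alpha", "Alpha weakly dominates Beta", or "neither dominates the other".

Compare Beta to Alpha across each opponent action: a1: 10>1, a2: 12>6, a3: 4<12, a4: 4<7.
Beta does better at a1, a2 but worse at a3, a4; neither strategy dominates the other.

neither dominates the other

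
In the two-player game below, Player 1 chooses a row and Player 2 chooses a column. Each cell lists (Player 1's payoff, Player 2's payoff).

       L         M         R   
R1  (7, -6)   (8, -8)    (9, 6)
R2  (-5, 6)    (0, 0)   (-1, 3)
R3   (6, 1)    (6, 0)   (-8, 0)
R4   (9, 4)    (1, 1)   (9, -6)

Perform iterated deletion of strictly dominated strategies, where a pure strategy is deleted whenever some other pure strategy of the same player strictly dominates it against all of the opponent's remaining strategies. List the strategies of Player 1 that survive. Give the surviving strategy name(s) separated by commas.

Player 1's strategy R2 is strictly dominated by R1 (L: 7>-5, M: 8>0, R: 9>-1) and is removed.
Player 1's strategy R3 is strictly dominated by R1 (L: 7>6, M: 8>6, R: 9>-8) and is removed.
Player 2's strategy M is strictly dominated by L (R1: -6>-8, R4: 4>1) and is removed.
Among the remaining strategies, none is strictly dominated by another pure strategy of the same player, so the elimination stops.
Surviving strategies — Player 1: {R1, R4}; Player 2: {L, R}.

R1, R4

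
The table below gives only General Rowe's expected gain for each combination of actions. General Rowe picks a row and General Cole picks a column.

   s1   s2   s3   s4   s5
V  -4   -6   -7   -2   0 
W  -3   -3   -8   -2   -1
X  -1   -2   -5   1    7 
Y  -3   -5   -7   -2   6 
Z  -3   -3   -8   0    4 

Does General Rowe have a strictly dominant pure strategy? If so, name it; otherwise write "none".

X

X vs V: s1: -1>-4, s2: -2>-6, s3: -5>-7, s4: 1>-2, s5: 7>0.
X vs W: s1: -1>-3, s2: -2>-3, s3: -5>-8, s4: 1>-2, s5: 7>-1.
X vs Y: s1: -1>-3, s2: -2>-5, s3: -5>-7, s4: 1>-2, s5: 7>6.
X vs Z: s1: -1>-3, s2: -2>-3, s3: -5>-8, s4: 1>0, s5: 7>4.
X strictly beats every other strategy against every opponent action, so it is strictly dominant.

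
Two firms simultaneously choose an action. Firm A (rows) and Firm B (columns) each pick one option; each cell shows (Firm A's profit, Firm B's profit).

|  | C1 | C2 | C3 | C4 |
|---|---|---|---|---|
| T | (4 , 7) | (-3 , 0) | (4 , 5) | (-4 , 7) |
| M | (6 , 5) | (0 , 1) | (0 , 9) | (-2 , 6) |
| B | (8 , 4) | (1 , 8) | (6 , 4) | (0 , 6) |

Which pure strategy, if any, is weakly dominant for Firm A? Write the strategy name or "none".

B

B vs T: C1: 8>4, C2: 1>-3, C3: 6>4, C4: 0>-4.
B vs M: C1: 8>6, C2: 1>0, C3: 6>0, C4: 0>-2.
B is at least as good as every other strategy against every opponent action, so it is weakly dominant.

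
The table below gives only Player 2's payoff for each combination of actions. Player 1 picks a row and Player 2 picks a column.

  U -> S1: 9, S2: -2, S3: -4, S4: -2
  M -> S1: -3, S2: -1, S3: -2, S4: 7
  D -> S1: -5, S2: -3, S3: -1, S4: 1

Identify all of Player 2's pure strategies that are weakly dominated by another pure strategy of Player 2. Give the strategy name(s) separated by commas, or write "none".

Nothing dominates S1: S2 at U (9>-2); S3 at U (9>-4); S4 at U (9>-2).
S2 is weakly dominated by S4 (U: -2=-2, M: 7>-1, D: 1>-3).
S3 is weakly dominated by S4 (U: -2>-4, M: 7>-2, D: 1>-1).
S4: no other strategy beats it everywhere (S1 at M (7>-3); S2 at M (7>-1); S3 at U (-2>-4)).

S2, S3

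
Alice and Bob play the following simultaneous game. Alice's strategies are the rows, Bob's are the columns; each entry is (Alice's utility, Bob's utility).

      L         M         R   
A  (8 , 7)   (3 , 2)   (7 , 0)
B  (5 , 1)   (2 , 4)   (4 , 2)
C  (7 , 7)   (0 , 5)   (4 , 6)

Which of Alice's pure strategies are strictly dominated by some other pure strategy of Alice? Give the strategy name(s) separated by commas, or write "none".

B, C

A: no other strategy beats it everywhere (B at L (8>5); C at L (8>7)).
B: dominated, since A does at least as well everywhere (L: 8>5, M: 3>2, R: 7>4).
C is strictly dominated by A (L: 8>7, M: 3>0, R: 7>4).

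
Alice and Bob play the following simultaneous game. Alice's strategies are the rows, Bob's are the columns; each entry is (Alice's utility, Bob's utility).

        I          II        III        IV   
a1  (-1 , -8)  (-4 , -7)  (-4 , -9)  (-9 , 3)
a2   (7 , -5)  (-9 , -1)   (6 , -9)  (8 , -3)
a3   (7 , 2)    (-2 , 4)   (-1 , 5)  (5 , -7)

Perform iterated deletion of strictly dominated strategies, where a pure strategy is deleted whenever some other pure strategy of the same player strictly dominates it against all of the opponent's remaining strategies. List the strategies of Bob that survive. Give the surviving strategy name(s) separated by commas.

II, III

Alice's strategy a1 is strictly dominated by a3 (I: 7>-1, II: -2>-4, III: -1>-4, IV: 5>-9) and is removed.
Column I is eliminated: II beats it against every remaining row (a2: -1>-5, a3: 4>2).
Column IV is eliminated: II beats it against every remaining row (a2: -1>-3, a3: 4>-7).
Among the remaining strategies, none is strictly dominated by another pure strategy of the same player, so the elimination stops.
Surviving strategies — Alice: {a2, a3}; Bob: {II, III}.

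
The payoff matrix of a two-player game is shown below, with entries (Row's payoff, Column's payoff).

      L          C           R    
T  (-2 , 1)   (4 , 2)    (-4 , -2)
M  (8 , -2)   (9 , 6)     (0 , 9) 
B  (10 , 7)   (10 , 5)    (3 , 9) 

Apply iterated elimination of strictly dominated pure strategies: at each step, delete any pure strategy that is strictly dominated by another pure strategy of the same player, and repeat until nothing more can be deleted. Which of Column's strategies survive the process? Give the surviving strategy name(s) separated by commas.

Row's strategy T is strictly dominated by M (L: 8>-2, C: 9>4, R: 0>-4) and is removed.
For Row, B strictly dominates M on the remaining columns (L: 10>8, C: 10>9, R: 3>0); eliminate M.
For Column, R strictly dominates L on the remaining rows (B: 9>7); eliminate L.
Column's strategy C is strictly dominated by R (B: 9>5) and is removed.
Among the remaining strategies, none is strictly dominated by another pure strategy of the same player, so the elimination stops.
Surviving strategies — Row: {B}; Column: {R}.

R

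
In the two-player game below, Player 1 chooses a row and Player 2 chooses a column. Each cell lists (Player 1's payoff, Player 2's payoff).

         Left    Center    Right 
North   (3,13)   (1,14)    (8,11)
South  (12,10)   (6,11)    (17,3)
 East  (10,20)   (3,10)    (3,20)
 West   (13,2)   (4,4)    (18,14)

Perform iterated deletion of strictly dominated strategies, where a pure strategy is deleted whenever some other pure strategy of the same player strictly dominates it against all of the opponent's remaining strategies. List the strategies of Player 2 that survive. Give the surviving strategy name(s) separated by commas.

Center, Right

Row North is eliminated: South beats it against every remaining column (Left: 12>3, Center: 6>1, Right: 17>8).
Player 1's strategy East is strictly dominated by South (Left: 12>10, Center: 6>3, Right: 17>3) and is removed.
For Player 2, Center strictly dominates Left on the remaining rows (South: 11>10, West: 4>2); eliminate Left.
Among the remaining strategies, none is strictly dominated by another pure strategy of the same player, so the elimination stops.
Surviving strategies — Player 1: {South, West}; Player 2: {Center, Right}.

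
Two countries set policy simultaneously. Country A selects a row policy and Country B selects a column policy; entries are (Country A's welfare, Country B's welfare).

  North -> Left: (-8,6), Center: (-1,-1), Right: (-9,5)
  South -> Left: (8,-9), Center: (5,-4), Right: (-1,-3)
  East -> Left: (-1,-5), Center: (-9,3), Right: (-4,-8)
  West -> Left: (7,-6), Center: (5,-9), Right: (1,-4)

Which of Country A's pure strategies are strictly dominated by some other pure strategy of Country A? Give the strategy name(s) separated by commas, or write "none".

South strictly dominates North — Left: 8>-8, Center: 5>-1, Right: -1>-9.
South: no other strategy beats it everywhere (North at Left (8>-8); East at Left (8>-1); West at Left (8>7)).
South strictly dominates East — Left: 8>-1, Center: 5>-9, Right: -1>-4.
Nothing dominates West: North at Left (7>-8); South at Center (5=5); East at Left (7>-1).

North, East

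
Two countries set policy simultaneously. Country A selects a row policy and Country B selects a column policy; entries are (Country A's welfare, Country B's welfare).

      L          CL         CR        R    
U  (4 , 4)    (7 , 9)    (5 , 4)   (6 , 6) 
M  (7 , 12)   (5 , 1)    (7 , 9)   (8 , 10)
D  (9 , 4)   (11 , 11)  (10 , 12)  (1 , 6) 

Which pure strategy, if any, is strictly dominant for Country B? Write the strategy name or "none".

none

L fails to dominate CL at U (4<9).
CL fails to dominate L at M (1<12).
CR fails to dominate L at U (4=4).
R fails to dominate L at M (10<12).
No single strategy dominates all the others.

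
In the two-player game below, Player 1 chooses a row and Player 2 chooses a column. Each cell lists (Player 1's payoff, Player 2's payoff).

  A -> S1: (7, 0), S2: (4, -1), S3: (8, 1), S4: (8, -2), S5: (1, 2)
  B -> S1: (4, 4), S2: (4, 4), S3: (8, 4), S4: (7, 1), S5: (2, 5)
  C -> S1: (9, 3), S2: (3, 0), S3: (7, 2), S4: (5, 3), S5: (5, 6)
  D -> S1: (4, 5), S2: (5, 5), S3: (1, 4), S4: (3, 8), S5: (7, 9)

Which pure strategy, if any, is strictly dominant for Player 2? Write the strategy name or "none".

S5

S5 vs S1: A: 2>0, B: 5>4, C: 6>3, D: 9>5.
S5 vs S2: A: 2>-1, B: 5>4, C: 6>0, D: 9>5.
S5 vs S3: A: 2>1, B: 5>4, C: 6>2, D: 9>4.
S5 vs S4: A: 2>-2, B: 5>1, C: 6>3, D: 9>8.
S5 strictly beats every other strategy against every opponent action, so it is strictly dominant.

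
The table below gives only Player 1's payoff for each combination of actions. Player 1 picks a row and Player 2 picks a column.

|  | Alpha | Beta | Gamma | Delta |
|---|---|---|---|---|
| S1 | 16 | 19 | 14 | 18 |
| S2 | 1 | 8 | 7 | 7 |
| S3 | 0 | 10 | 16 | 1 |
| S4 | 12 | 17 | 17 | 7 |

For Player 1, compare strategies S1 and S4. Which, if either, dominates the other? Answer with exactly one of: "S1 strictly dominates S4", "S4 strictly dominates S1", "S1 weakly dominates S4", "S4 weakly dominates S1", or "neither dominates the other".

S1's payoffs vs S4's, by Player 2's action — Alpha: 16>12, Beta: 19>17, Gamma: 14<17, Delta: 18>7.
S1 does better at Alpha, Beta, Delta but worse at Gamma; neither strategy dominates the other.

neither dominates the other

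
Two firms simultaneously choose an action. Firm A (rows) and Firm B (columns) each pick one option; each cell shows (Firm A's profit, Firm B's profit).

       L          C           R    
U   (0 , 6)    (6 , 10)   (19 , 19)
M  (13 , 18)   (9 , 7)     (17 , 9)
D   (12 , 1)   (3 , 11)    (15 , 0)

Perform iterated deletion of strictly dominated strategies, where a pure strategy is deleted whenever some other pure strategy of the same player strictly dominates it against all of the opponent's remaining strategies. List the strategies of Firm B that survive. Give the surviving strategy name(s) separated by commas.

L, R

Row D is eliminated: M beats it against every remaining column (L: 13>12, C: 9>3, R: 17>15).
For Firm B, R strictly dominates C on the remaining rows (U: 19>10, M: 9>7); eliminate C.
Among the remaining strategies, none is strictly dominated by another pure strategy of the same player, so the elimination stops.
Surviving strategies — Firm A: {U, M}; Firm B: {L, R}.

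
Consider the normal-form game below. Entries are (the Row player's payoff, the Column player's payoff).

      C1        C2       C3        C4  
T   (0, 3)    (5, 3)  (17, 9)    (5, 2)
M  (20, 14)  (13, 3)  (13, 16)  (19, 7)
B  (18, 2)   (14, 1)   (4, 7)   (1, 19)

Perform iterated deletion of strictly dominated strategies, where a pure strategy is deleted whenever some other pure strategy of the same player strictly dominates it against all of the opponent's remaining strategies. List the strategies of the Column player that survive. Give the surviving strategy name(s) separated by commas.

For the Column player, C3 strictly dominates C1 on the remaining rows (T: 9>3, M: 16>14, B: 7>2); eliminate C1.
For the Column player, C3 strictly dominates C2 on the remaining rows (T: 9>3, M: 16>3, B: 7>1); eliminate C2.
The Row player's strategy B is strictly dominated by T (C3: 17>4, C4: 5>1) and is removed.
For the Column player, C3 strictly dominates C4 on the remaining rows (T: 9>2, M: 16>7); eliminate C4.
Row M is eliminated: T beats it against every remaining column (C3: 17>13).
Among the remaining strategies, none is strictly dominated by another pure strategy of the same player, so the elimination stops.
Surviving strategies — the Row player: {T}; the Column player: {C3}.

C3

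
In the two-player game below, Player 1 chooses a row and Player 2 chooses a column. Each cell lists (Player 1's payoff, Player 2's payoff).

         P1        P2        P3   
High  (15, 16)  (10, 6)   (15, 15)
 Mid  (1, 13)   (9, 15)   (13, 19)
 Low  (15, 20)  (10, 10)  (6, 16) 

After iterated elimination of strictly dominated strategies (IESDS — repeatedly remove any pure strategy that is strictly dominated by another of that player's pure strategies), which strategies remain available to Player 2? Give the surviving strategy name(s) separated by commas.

For Player 1, High strictly dominates Mid on the remaining columns (P1: 15>1, P2: 10>9, P3: 15>13); eliminate Mid.
For Player 2, P1 strictly dominates P2 on the remaining rows (High: 16>6, Low: 20>10); eliminate P2.
Player 2's strategy P3 is strictly dominated by P1 (High: 16>15, Low: 20>16) and is removed.
Among the remaining strategies, none is strictly dominated by another pure strategy of the same player, so the elimination stops.
Surviving strategies — Player 1: {High, Low}; Player 2: {P1}.

P1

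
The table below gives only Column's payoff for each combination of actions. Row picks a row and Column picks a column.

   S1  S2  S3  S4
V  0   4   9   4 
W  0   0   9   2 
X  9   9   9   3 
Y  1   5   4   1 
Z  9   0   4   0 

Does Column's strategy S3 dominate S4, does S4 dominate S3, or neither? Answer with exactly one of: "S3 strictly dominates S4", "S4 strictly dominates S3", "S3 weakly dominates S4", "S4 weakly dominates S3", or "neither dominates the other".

S3's payoffs vs S4's, by Row's action — V: 9>4, W: 9>2, X: 9>3, Y: 4>1, Z: 4>0.
Every comparison favours S3, so S3 strictly dominates S4.

S3 strictly dominates S4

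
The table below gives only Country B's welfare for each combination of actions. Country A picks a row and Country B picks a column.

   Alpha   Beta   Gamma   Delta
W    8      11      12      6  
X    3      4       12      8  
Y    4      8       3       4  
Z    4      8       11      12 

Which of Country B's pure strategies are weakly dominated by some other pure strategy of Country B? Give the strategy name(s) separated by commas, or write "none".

Alpha is weakly dominated by Beta (W: 11>8, X: 4>3, Y: 8>4, Z: 8>4).
Nothing dominates Beta: Alpha at W (11>8); Gamma at Y (8>3); Delta at W (11>6).
Nothing dominates Gamma: Alpha at W (12>8); Beta at W (12>11); Delta at W (12>6).
Delta is not dominated — it holds its own against Alpha at X (8>3); Beta at X (8>4); Gamma at Y (4>3).

Alpha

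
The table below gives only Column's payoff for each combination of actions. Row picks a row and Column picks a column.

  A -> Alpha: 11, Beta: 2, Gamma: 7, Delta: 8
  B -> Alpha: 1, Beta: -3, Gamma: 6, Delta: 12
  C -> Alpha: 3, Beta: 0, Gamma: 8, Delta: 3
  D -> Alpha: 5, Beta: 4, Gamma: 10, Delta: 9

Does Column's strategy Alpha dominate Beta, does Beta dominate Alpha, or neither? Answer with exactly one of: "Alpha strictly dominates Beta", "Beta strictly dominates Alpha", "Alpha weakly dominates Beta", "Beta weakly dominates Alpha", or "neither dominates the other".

Alpha strictly dominates Beta

Alpha's payoffs vs Beta's, by Row's action — A: 11>2, B: 1>-3, C: 3>0, D: 5>4.
Every comparison favours Alpha, so Alpha strictly dominates Beta.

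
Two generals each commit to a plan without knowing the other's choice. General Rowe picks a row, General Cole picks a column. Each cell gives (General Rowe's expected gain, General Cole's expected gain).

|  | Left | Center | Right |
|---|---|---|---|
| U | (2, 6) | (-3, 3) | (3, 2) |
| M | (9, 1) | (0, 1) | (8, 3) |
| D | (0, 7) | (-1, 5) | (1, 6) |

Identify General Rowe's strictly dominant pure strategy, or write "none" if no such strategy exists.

M

M vs U: Left: 9>2, Center: 0>-3, Right: 8>3.
M vs D: Left: 9>0, Center: 0>-1, Right: 8>1.
M strictly beats every other strategy against every opponent action, so it is strictly dominant.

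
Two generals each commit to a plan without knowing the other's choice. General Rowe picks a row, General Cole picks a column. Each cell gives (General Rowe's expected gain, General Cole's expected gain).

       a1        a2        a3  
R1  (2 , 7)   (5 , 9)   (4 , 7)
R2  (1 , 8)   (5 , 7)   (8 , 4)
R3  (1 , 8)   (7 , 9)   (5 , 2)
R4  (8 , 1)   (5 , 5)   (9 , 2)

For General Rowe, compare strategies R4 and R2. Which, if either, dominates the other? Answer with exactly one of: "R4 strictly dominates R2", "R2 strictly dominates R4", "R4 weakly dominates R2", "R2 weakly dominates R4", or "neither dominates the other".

R4's payoffs vs R2's, by General Cole's action — a1: 8>1, a2: 5=5, a3: 9>8.
R4 is at least as good everywhere and strictly better somewhere (tied only at a2), so R4 weakly but not strictly dominates R2.

R4 weakly dominates R2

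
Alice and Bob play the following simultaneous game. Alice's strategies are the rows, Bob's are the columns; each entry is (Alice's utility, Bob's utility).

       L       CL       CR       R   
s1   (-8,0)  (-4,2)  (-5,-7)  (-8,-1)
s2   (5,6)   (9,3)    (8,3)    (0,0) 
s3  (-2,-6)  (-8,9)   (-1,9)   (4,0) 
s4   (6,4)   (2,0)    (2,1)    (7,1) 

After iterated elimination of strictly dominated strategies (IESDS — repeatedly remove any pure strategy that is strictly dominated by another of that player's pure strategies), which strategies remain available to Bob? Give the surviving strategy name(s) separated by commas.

L

For Alice, s2 strictly dominates s1 on the remaining columns (L: 5>-8, CL: 9>-4, CR: 8>-5, R: 0>-8); eliminate s1.
For Alice, s4 strictly dominates s3 on the remaining columns (L: 6>-2, CL: 2>-8, CR: 2>-1, R: 7>4); eliminate s3.
For Bob, L strictly dominates CL on the remaining rows (s2: 6>3, s4: 4>0); eliminate CL.
Bob's strategy CR is strictly dominated by L (s2: 6>3, s4: 4>1) and is removed.
Alice's strategy s2 is strictly dominated by s4 (L: 6>5, R: 7>0) and is removed.
Bob's strategy R is strictly dominated by L (s4: 4>1) and is removed.
Among the remaining strategies, none is strictly dominated by another pure strategy of the same player, so the elimination stops.
Surviving strategies — Alice: {s4}; Bob: {L}.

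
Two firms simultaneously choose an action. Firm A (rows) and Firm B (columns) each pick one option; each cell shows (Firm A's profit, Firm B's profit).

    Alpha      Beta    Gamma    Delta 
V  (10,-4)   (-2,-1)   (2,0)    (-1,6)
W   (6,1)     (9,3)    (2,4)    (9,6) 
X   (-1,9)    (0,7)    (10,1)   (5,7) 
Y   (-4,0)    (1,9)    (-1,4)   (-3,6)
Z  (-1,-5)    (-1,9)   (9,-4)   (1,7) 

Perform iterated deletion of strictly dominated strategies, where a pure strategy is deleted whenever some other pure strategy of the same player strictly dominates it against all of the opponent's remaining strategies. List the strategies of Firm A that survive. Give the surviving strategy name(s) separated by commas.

Firm A's strategy Y is strictly dominated by W (Alpha: 6>-4, Beta: 9>1, Gamma: 2>-1, Delta: 9>-3) and is removed.
For Firm B, Delta strictly dominates Gamma on the remaining rows (V: 6>0, W: 6>4, X: 7>1, Z: 7>-4); eliminate Gamma.
Row X is eliminated: W beats it against every remaining column (Alpha: 6>-1, Beta: 9>0, Delta: 9>5).
Row Z is eliminated: W beats it against every remaining column (Alpha: 6>-1, Beta: 9>-1, Delta: 9>1).
Firm B's strategy Alpha is strictly dominated by Beta (V: -1>-4, W: 3>1) and is removed.
Firm A's strategy V is strictly dominated by W (Beta: 9>-2, Delta: 9>-1) and is removed.
For Firm B, Delta strictly dominates Beta on the remaining rows (W: 6>3); eliminate Beta.
Among the remaining strategies, none is strictly dominated by another pure strategy of the same player, so the elimination stops.
Surviving strategies — Firm A: {W}; Firm B: {Delta}.

W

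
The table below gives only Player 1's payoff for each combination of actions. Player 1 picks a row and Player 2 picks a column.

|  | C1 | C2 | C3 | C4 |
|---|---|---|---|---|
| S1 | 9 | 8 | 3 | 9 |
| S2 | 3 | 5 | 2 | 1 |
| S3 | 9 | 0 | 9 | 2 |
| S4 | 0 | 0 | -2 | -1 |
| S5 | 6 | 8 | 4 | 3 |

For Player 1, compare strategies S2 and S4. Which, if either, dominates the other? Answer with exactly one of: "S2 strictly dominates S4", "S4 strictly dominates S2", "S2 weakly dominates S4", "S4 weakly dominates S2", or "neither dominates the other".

S2 strictly dominates S4

Compare S2 to S4 across every action of Player 2: C1: 3>0, C2: 5>0, C3: 2>-2, C4: 1>-1.
S2 gives a strictly higher payoff against every action of Player 2, so S2 strictly dominates S4.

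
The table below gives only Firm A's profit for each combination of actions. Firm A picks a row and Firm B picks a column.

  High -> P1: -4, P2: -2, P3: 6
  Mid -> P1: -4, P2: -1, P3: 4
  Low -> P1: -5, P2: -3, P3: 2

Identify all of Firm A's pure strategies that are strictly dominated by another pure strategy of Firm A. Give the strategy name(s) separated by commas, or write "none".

High: no other strategy beats it everywhere (Mid at P1 (-4=-4); Low at P1 (-4>-5)).
Mid is not dominated — it holds its own against High at P1 (-4=-4); Low at P1 (-4>-5).
High strictly dominates Low — P1: -4>-5, P2: -2>-3, P3: 6>2.

Low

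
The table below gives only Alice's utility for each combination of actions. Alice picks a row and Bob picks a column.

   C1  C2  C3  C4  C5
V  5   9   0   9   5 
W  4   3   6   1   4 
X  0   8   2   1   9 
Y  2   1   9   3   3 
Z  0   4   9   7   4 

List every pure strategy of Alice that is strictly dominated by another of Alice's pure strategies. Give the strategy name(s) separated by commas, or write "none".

none

V: no other strategy beats it everywhere (W at C1 (5>4); X at C1 (5>0); Y at C1 (5>2); Z at C1 (5>0)).
W: no other strategy beats it everywhere (V at C3 (6>0); X at C1 (4>0); Y at C1 (4>2); Z at C1 (4>0)).
Nothing dominates X: V at C3 (2>0); W at C2 (8>3); Y at C2 (8>1); Z at C1 (0=0).
Y: no other strategy beats it everywhere (V at C3 (9>0); W at C3 (9>6); X at C1 (2>0); Z at C1 (2>0)).
Z: no other strategy beats it everywhere (V at C3 (9>0); W at C2 (4>3); X at C1 (0=0); Y at C2 (4>1)).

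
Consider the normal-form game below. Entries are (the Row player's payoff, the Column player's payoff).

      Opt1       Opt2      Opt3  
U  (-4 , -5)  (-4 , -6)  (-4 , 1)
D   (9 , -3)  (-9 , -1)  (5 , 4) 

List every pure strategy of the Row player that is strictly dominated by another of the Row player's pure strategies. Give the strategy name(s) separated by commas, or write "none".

Nothing dominates U: D at Opt2 (-4>-9).
Nothing dominates D: U at Opt1 (9>-4).

none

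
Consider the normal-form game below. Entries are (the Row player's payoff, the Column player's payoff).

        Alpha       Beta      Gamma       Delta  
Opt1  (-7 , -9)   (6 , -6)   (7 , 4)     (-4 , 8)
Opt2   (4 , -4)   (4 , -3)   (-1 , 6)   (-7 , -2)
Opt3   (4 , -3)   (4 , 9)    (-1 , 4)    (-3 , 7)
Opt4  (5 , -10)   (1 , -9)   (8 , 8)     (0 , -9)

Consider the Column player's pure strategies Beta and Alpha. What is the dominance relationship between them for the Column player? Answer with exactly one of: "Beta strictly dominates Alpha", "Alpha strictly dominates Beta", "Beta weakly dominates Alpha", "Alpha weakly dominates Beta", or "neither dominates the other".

Beta's payoffs vs Alpha's, by the Row player's action — Opt1: -6>-9, Opt2: -3>-4, Opt3: 9>-3, Opt4: -9>-10.
Every comparison favours Beta, so Beta strictly dominates Alpha.

Beta strictly dominates Alpha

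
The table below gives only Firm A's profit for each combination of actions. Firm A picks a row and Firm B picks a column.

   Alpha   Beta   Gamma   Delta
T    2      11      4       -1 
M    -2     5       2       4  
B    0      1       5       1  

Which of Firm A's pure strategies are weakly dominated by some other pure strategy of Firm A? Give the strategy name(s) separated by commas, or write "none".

none

Nothing dominates T: M at Alpha (2>-2); B at Alpha (2>0).
Nothing dominates M: T at Delta (4>-1); B at Beta (5>1).
B is not dominated — it holds its own against T at Gamma (5>4); M at Alpha (0>-2).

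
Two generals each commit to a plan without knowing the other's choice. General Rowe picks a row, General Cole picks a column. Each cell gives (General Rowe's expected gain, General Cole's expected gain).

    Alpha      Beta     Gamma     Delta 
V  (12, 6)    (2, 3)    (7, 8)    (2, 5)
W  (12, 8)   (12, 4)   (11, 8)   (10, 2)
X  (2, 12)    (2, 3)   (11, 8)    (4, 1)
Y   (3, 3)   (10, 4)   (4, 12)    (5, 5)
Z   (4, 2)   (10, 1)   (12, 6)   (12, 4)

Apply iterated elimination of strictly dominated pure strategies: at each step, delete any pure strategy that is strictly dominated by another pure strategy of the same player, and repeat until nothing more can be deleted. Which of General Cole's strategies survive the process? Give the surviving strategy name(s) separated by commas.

Alpha, Gamma

General Rowe's strategy X is strictly dominated by Z (Alpha: 4>2, Beta: 10>2, Gamma: 12>11, Delta: 12>4) and is removed.
For General Rowe, W strictly dominates Y on the remaining columns (Alpha: 12>3, Beta: 12>10, Gamma: 11>4, Delta: 10>5); eliminate Y.
For General Cole, Alpha strictly dominates Beta on the remaining rows (V: 6>3, W: 8>4, Z: 2>1); eliminate Beta.
Column Delta is eliminated: Gamma beats it against every remaining row (V: 8>5, W: 8>2, Z: 6>4).
Among the remaining strategies, none is strictly dominated by another pure strategy of the same player, so the elimination stops.
Surviving strategies — General Rowe: {V, W, Z}; General Cole: {Alpha, Gamma}.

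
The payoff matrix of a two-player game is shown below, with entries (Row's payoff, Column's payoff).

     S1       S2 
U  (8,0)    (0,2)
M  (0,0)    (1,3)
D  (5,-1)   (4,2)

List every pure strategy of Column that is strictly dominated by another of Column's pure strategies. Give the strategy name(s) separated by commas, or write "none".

S2 strictly dominates S1 — U: 2>0, M: 3>0, D: 2>-1.
S2: no other strategy beats it everywhere (S1 at U (2>0)).

S1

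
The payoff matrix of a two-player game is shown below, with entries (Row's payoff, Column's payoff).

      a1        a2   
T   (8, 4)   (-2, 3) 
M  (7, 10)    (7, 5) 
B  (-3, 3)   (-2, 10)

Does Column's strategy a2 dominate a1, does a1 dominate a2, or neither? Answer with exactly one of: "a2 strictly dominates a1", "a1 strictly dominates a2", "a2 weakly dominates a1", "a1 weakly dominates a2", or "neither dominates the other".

neither dominates the other

a2's payoffs vs a1's, by Row's action — T: 3<4, M: 5<10, B: 10>3.
a2 does better at B but worse at T, M; neither strategy dominates the other.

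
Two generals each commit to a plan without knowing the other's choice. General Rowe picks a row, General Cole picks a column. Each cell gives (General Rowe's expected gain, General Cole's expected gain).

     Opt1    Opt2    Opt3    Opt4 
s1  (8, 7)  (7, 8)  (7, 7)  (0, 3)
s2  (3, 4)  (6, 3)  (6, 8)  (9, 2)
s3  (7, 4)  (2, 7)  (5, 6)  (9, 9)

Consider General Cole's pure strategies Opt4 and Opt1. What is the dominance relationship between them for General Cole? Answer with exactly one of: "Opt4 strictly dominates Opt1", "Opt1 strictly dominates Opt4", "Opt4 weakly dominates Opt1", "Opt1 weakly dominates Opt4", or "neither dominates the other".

neither dominates the other

Opt4's payoffs vs Opt1's, by General Rowe's action — s1: 3<7, s2: 2<4, s3: 9>4.
Opt4 does better at s3 but worse at s1, s2; neither strategy dominates the other.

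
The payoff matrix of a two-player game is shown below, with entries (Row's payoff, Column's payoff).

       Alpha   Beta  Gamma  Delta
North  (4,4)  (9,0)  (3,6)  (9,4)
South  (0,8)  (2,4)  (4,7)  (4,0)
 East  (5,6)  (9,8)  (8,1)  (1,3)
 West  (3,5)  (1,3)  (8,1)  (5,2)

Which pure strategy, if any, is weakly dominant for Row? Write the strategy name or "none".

none

North fails to dominate South at Gamma (3<4).
South fails to dominate North at Alpha (0<4).
East fails to dominate North at Delta (1<9).
West fails to dominate North at Alpha (3<4).
No single strategy dominates all the others.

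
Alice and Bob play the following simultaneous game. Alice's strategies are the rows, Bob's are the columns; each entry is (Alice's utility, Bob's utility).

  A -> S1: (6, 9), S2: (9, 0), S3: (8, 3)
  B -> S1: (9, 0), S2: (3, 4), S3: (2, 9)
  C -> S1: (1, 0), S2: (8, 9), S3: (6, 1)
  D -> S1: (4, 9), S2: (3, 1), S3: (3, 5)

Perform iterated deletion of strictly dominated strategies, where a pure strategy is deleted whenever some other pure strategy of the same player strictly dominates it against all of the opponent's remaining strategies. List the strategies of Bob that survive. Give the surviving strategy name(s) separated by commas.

Alice's strategy C is strictly dominated by A (S1: 6>1, S2: 9>8, S3: 8>6) and is removed.
Row D is eliminated: A beats it against every remaining column (S1: 6>4, S2: 9>3, S3: 8>3).
For Bob, S3 strictly dominates S2 on the remaining rows (A: 3>0, B: 9>4); eliminate S2.
Among the remaining strategies, none is strictly dominated by another pure strategy of the same player, so the elimination stops.
Surviving strategies — Alice: {A, B}; Bob: {S1, S3}.

S1, S3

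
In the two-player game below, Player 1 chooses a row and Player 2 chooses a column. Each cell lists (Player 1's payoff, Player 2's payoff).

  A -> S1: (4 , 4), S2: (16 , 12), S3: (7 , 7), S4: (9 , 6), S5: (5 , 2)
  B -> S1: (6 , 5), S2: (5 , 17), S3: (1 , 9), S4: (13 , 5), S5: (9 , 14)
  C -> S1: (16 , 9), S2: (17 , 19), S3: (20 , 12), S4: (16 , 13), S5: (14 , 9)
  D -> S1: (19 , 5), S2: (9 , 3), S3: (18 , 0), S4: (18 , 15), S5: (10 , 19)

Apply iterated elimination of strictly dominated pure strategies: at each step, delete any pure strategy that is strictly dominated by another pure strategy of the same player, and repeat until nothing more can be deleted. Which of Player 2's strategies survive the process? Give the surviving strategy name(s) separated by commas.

S2, S4, S5

For Player 1, C strictly dominates A on the remaining columns (S1: 16>4, S2: 17>16, S3: 20>7, S4: 16>9, S5: 14>5); eliminate A.
Player 1's strategy B is strictly dominated by C (S1: 16>6, S2: 17>5, S3: 20>1, S4: 16>13, S5: 14>9) and is removed.
Column S1 is eliminated: S4 beats it against every remaining row (C: 13>9, D: 15>5).
Player 2's strategy S3 is strictly dominated by S2 (C: 19>12, D: 3>0) and is removed.
Among the remaining strategies, none is strictly dominated by another pure strategy of the same player, so the elimination stops.
Surviving strategies — Player 1: {C, D}; Player 2: {S2, S4, S5}.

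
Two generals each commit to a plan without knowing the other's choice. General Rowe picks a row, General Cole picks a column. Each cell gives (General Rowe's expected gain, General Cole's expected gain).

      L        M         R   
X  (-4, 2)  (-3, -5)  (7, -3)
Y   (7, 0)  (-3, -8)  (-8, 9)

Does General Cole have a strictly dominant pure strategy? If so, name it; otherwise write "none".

none

L fails to dominate R at Y (0<9).
M fails to dominate L at X (-5<2).
R fails to dominate L at X (-3<2).
No single strategy dominates all the others.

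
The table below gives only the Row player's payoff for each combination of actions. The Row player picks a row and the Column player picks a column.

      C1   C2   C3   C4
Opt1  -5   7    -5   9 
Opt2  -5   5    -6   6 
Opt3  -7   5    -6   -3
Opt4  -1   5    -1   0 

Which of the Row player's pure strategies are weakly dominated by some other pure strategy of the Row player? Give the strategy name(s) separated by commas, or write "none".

Opt2, Opt3

Opt1: no other strategy beats it everywhere (Opt2 at C2 (7>5); Opt3 at C1 (-5>-7); Opt4 at C2 (7>5)).
Opt2 is weakly dominated by Opt1 (C1: -5=-5, C2: 7>5, C3: -5>-6, C4: 9>6).
Opt3: dominated, since Opt1 does at least as well everywhere (C1: -5>-7, C2: 7>5, C3: -5>-6, C4: 9>-3).
Opt4 is not dominated — it holds its own against Opt1 at C1 (-1>-5); Opt2 at C1 (-1>-5); Opt3 at C1 (-1>-7).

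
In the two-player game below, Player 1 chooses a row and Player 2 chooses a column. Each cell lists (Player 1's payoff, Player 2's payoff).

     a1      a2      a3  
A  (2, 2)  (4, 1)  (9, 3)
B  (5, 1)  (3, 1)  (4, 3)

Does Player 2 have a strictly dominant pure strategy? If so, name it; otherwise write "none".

a3 vs a1: A: 3>2, B: 3>1.
a3 vs a2: A: 3>1, B: 3>1.
a3 strictly beats every other strategy against every opponent action, so it is strictly dominant.

a3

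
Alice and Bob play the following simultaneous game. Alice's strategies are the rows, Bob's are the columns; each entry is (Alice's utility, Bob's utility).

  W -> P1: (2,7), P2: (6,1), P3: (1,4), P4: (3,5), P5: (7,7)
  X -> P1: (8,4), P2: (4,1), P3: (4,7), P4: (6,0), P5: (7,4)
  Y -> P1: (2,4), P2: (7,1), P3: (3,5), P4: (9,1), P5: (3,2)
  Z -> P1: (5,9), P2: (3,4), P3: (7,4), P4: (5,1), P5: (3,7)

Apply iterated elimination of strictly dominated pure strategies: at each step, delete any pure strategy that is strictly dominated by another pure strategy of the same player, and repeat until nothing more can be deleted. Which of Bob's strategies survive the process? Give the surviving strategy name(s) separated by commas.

P1, P3, P5

Column P2 is eliminated: P1 beats it against every remaining row (W: 7>1, X: 4>1, Y: 4>1, Z: 9>4).
For Bob, P1 strictly dominates P4 on the remaining rows (W: 7>5, X: 4>0, Y: 4>1, Z: 9>1); eliminate P4.
Alice's strategy Y is strictly dominated by X (P1: 8>2, P3: 4>3, P5: 7>3) and is removed.
Among the remaining strategies, none is strictly dominated by another pure strategy of the same player, so the elimination stops.
Surviving strategies — Alice: {W, X, Z}; Bob: {P1, P3, P5}.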